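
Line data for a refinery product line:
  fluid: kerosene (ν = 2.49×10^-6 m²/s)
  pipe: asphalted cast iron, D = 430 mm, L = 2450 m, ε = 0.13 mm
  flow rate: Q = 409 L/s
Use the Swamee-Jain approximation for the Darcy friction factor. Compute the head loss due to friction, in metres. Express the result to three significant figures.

V = 4Q/(πD²) = 4·0.409/(π·0.430²) = 2.816 m/s
Re = VD/ν = 2.816·0.430/2.49×10^-6 = 4.86×10^5 → turbulent
ε/D = 0.13/430 = 3.02×10^-4
Swamee-Jain: f = 0.01642
h_f = f(L/D)V²/(2g) = 0.01642·(2450/0.430)·2.816²/(2·9.81) = 37.83 m

h_f ≈ 37.8 m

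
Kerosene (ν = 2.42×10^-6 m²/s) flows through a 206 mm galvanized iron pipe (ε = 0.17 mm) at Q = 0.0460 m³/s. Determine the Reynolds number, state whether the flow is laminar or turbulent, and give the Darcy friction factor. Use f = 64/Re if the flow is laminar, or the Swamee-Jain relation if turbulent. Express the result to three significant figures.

Re ≈ 1.17×10^5; turbulent; f ≈ 0.0214

V = 4Q/(πD²) = 1.380 m/s
Re = VD/ν = 1.380·0.206/2.42×10^-6 = 1.17×10^5
Re > 4000 → turbulent; ε/D = 8.25×10^-4
Swamee-Jain: f = 0.02137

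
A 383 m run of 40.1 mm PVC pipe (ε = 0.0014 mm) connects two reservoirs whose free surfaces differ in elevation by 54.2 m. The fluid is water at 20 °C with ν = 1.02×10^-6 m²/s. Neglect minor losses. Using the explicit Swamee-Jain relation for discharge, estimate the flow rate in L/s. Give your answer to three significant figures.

Swamee-Jain (Type II): Q = -0.965·√(gD⁵h_f/L)·ln[ε/(3.7D) + √(3.17ν²L/(gD³h_f))]
√(gD⁵h_f/L) = √(9.81·0.0401⁵·54.2/383) = 3.794×10^-4
ε/(3.7D) = 9.44×10^-6; √(3.17ν²L/(gD³h_f)) = 1.92×10^-4
Q = -0.965·3.794×10^-4·ln(2.014×10^-4) = 0.003116 m³/s
Check: V = 2.47 m/s, Re = 9.70×10^4, f = 0.01819, h_f = 53.9 m ≈ 54.2 m ✓

Q ≈ 3.12 L/s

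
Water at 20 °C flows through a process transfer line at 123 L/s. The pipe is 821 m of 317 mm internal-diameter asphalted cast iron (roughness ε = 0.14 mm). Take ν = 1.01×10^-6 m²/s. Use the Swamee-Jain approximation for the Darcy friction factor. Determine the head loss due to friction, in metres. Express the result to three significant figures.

V = 4Q/(πD²) = 4·0.123/(π·0.317²) = 1.558 m/s
Re = VD/ν = 1.558·0.317/1.01×10^-6 = 4.89×10^5 → turbulent
ε/D = 0.14/317 = 4.42×10^-4
Swamee-Jain: f = 0.01742
h_f = f(L/D)V²/(2g) = 0.01742·(821/0.317)·1.558²/(2·9.81) = 5.585 m

h_f ≈ 5.59 m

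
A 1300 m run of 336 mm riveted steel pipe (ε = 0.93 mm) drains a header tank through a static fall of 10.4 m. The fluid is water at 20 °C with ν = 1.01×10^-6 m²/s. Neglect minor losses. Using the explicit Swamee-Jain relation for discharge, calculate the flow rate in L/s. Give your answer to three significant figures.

Q ≈ 127 L/s

Swamee-Jain (Type II): Q = -0.965·√(gD⁵h_f/L)·ln[ε/(3.7D) + √(3.17ν²L/(gD³h_f))]
√(gD⁵h_f/L) = √(9.81·0.336⁵·10.4/1300) = 0.01833
ε/(3.7D) = 7.48×10^-4; √(3.17ν²L/(gD³h_f)) = 3.30×10^-5
Q = -0.965·0.01833·ln(7.810×10^-4) = 0.1266 m³/s
Check: V = 1.43 m/s, Re = 4.75×10^5, f = 0.02600, h_f = 10.4 m ≈ 10.4 m ✓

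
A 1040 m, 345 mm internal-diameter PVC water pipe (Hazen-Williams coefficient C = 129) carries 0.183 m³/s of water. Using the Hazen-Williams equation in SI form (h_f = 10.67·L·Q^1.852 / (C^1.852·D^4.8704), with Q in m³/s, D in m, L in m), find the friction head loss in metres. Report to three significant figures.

h_f ≈ 10.5 m

h_f = 10.67·1040·0.183^1.852 / (129^1.852·0.345^4.8704) = 10.51 m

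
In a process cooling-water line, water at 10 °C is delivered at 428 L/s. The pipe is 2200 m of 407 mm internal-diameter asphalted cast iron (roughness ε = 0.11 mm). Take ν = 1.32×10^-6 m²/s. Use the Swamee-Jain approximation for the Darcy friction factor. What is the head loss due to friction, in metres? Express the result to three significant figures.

h_f ≈ 46.1 m

V = 4Q/(πD²) = 4·0.428/(π·0.407²) = 3.290 m/s
Re = VD/ν = 3.290·0.407/1.32×10^-6 = 1.01×10^6 → turbulent
ε/D = 0.11/407 = 2.70×10^-4
Swamee-Jain: f = 0.01547
h_f = f(L/D)V²/(2g) = 0.01547·(2200/0.407)·3.290²/(2·9.81) = 46.14 m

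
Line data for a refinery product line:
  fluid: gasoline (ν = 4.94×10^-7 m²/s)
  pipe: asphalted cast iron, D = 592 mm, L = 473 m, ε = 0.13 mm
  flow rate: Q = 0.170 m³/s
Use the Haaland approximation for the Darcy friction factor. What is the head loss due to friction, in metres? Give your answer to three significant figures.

h_f ≈ 0.234 m

V = 4Q/(πD²) = 4·0.170/(π·0.592²) = 0.6176 m/s
Re = VD/ν = 0.6176·0.592/4.94×10^-7 = 7.40×10^5 → turbulent
ε/D = 0.13/592 = 2.20×10^-4
Haaland: f = 0.01506
h_f = f(L/D)V²/(2g) = 0.01506·(473/0.592)·0.6176²/(2·9.81) = 0.2339 m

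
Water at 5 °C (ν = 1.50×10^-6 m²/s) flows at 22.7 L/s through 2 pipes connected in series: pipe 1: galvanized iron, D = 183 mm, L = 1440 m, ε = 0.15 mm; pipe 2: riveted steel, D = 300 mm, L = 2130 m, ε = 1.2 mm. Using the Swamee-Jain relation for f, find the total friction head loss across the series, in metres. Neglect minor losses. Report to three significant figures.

H ≈ 7.58 m

Pipe 1: V = 0.8630 m/s, Re = 1.05×10^5, ε/D = 8.20×10^-4, f = 0.02158, h_1 = f(L/D)V²/2g = 6.447 m
Pipe 2: V = 0.3211 m/s, Re = 6.42×10^4, ε/D = 0.00400, f = 0.03037, h_2 = f(L/D)V²/2g = 1.133 m
Series → Q common, losses add: H = Σh = 7.580 m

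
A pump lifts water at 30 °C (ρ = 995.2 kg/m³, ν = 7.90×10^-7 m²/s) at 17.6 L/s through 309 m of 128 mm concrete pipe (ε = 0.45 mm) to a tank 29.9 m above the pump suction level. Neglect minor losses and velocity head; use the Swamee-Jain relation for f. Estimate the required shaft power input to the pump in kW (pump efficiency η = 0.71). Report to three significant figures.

P_shaft ≈ 8.80 kW

V = 4Q/(πD²) = 1.368 m/s; Re = 2.22×10^5; ε/D = 0.00352; f = 0.02809
h_f = f(L/D)V²/2g = 6.465 m
Total head H = z + h_f = 29.9 + 6.465 = 36.36 m
P_hyd = ρgQH = 995.2·9.81·0.0176·36.36 = 6.248 kW
P_shaft = P_hyd/η = 6.248/0.71 = 8.801 kW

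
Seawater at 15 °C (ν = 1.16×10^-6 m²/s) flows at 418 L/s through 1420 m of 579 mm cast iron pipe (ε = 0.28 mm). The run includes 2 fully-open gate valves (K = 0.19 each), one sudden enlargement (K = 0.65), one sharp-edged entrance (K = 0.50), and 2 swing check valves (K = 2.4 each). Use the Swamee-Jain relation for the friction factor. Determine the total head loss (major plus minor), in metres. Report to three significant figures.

V = 4Q/(πD²) = 1.588 m/s; V²/2g = 0.1285 m
Re = 7.92×10^5, ε/D = 4.84×10^-4 → f = 0.01732 (Swamee-Jain)
Major: h_f = f(L/D)·V²/2g = 0.01732·2453·0.1285 = 5.457 m
Minor: ΣK = 6.33; h_m = ΣK·V²/2g = 0.8131 m
Total H_L = 5.457 + 0.8131 = 6.271 m

H_L ≈ 6.27 m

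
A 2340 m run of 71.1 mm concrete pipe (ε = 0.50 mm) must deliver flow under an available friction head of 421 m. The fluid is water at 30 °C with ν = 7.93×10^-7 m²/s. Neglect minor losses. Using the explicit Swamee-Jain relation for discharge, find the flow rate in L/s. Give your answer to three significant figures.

Q ≈ 10.8 L/s

Swamee-Jain (Type II): Q = -0.965·√(gD⁵h_f/L)·ln[ε/(3.7D) + √(3.17ν²L/(gD³h_f))]
√(gD⁵h_f/L) = √(9.81·0.0711⁵·421/2340) = 0.001791
ε/(3.7D) = 0.00190; √(3.17ν²L/(gD³h_f)) = 5.61×10^-5
Q = -0.965·0.001791·ln(0.001957) = 0.01078 m³/s
Check: V = 2.71 m/s, Re = 2.43×10^5, f = 0.03422, h_f = 423 m ≈ 421 m ✓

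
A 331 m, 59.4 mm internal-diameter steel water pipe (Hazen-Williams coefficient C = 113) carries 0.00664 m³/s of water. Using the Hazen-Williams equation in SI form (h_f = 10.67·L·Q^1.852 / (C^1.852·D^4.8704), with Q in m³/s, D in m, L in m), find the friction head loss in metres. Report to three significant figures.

h_f = 10.67·331·0.00664^1.852 / (113^1.852·0.0594^4.8704) = 48.36 m

h_f ≈ 48.4 m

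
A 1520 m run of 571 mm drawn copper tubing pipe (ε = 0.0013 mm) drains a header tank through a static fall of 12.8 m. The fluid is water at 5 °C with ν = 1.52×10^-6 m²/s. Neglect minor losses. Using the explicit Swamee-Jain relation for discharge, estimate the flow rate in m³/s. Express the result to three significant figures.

Q ≈ 0.731 m³/s

Swamee-Jain (Type II): Q = -0.965·√(gD⁵h_f/L)·ln[ε/(3.7D) + √(3.17ν²L/(gD³h_f))]
√(gD⁵h_f/L) = √(9.81·0.571⁵·12.8/1520) = 0.07081
ε/(3.7D) = 6.15×10^-7; √(3.17ν²L/(gD³h_f)) = 2.18×10^-5
Q = -0.965·0.07081·ln(2.244×10^-5) = 0.7315 m³/s
Check: V = 2.86 m/s, Re = 1.07×10^6, f = 0.01153, h_f = 12.8 m ≈ 12.8 m ✓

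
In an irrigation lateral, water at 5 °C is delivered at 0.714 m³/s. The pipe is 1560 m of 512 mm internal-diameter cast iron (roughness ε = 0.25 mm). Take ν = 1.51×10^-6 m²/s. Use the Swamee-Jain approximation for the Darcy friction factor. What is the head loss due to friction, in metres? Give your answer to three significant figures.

V = 4Q/(πD²) = 4·0.714/(π·0.512²) = 3.468 m/s
Re = VD/ν = 3.468·0.512/1.51×10^-6 = 1.18×10^6 → turbulent
ε/D = 0.25/512 = 4.88×10^-4
Swamee-Jain: f = 0.01714
h_f = f(L/D)V²/(2g) = 0.01714·(1560/0.512)·3.468²/(2·9.81) = 32.01 m

h_f ≈ 32.0 m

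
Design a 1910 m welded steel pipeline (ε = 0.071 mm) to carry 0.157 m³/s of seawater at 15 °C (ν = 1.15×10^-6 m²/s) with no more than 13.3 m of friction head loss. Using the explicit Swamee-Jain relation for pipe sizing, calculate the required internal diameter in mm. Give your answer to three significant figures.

D ≈ 345 mm

Swamee-Jain (Type III): D = 0.66·[ε^1.25·(LQ²/(gh_f))^4.75 + ν·Q^9.4·(L/(gh_f))^5.2]^0.04
LQ²/(gh_f) = 0.3608; L/(gh_f) = 14.64
Term 1 = ε^1.25·(…)^4.75 = 5.14×10^-8; Term 2 = ν·Q^9.4·(…)^5.2 = 3.65×10^-8
D = 0.66·(5.14×10^-8 + 3.65×10^-8)^0.04 = 0.3446 m = 345 mm
Check: V = 1.68 m/s, Re = 5.04×10^5, f = 0.01556, h_f = 12.5 m ≈ 13.3 m ✓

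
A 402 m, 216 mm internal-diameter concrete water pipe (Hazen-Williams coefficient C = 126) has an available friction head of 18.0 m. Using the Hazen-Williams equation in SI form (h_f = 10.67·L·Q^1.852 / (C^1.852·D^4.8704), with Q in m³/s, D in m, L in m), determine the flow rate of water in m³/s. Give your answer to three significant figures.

Rearranging: Q = [h_f·C^1.852·D^4.8704 / (10.67·L)]^(1/1.852)
Q = [18.0·126^1.852·0.216^4.8704 / (10.67·402)]^0.540 = 0.1166 m³/s

Q ≈ 0.117 m³/s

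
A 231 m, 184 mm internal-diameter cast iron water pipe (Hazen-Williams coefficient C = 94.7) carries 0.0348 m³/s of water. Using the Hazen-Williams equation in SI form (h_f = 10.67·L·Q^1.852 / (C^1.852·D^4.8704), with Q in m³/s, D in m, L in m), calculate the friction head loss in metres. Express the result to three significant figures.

h_f ≈ 4.09 m

h_f = 10.67·231·0.0348^1.852 / (94.7^1.852·0.184^4.8704) = 4.085 m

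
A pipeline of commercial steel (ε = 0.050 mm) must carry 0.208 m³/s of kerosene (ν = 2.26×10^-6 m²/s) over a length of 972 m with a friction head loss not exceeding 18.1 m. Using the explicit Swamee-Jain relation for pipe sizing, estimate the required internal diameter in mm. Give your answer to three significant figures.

Swamee-Jain (Type III): D = 0.66·[ε^1.25·(LQ²/(gh_f))^4.75 + ν·Q^9.4·(L/(gh_f))^5.2]^0.04
LQ²/(gh_f) = 0.2368; L/(gh_f) = 5.474
Term 1 = ε^1.25·(…)^4.75 = 4.49×10^-9; Term 2 = ν·Q^9.4·(…)^5.2 = 6.07×10^-9
D = 0.66·(4.49×10^-9 + 6.07×10^-9)^0.04 = 0.3166 m = 317 mm
Check: V = 2.64 m/s, Re = 3.70×10^5, f = 0.01558, h_f = 17.0 m ≈ 18.1 m ✓

D ≈ 317 mm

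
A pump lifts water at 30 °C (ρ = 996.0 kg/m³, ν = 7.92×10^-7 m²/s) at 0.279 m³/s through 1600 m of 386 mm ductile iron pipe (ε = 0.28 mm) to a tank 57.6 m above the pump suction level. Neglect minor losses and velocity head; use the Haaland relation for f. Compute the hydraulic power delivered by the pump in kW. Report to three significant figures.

V = 4Q/(πD²) = 2.384 m/s; Re = 1.16×10^6; ε/D = 7.25×10^-4; f = 0.01851
h_f = f(L/D)V²/2g = 22.23 m
Total head H = z + h_f = 57.6 + 22.23 = 79.83 m
P_hyd = ρgQH = 996.0·9.81·0.279·79.83 = 217.6 kW

P_hyd ≈ 218 kW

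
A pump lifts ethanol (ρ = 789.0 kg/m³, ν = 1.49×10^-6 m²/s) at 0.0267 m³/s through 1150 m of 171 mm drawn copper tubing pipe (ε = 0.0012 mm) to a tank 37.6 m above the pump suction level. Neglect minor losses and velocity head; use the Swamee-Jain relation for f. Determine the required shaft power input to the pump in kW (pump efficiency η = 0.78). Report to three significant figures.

P_shaft ≈ 12.0 kW

V = 4Q/(πD²) = 1.163 m/s; Re = 1.33×10^5; ε/D = 7.02×10^-6; f = 0.01688
h_f = f(L/D)V²/2g = 7.822 m
Total head H = z + h_f = 37.6 + 7.822 = 45.42 m
P_hyd = ρgQH = 789.0·9.81·0.0267·45.42 = 9.387 kW
P_shaft = P_hyd/η = 9.387/0.78 = 12.03 kW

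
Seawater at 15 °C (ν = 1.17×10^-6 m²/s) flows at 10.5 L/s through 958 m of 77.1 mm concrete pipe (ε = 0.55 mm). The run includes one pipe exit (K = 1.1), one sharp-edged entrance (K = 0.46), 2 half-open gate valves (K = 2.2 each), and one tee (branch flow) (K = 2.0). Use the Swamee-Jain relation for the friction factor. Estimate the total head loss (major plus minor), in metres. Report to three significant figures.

V = 4Q/(πD²) = 2.249 m/s; V²/2g = 0.2578 m
Re = 1.48×10^5, ε/D = 0.00713 → f = 0.03462 (Swamee-Jain)
Major: h_f = f(L/D)·V²/2g = 0.03462·12425·0.2578 = 110.9 m
Minor: ΣK = 7.96; h_m = ΣK·V²/2g = 2.052 m
Total H_L = 110.9 + 2.052 = 113.0 m

H_L ≈ 113 m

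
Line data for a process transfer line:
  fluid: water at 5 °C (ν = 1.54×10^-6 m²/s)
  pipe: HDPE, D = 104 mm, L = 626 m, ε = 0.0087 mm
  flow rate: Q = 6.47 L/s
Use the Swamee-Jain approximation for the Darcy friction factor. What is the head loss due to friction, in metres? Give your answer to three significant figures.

V = 4Q/(πD²) = 4·0.00647/(π·0.104²) = 0.7616 m/s
Re = VD/ν = 0.7616·0.104/1.54×10^-6 = 5.14×10^4 → turbulent
ε/D = 0.0087/104 = 8.37×10^-5
Swamee-Jain: f = 0.02097
h_f = f(L/D)V²/(2g) = 0.02097·(626/0.104)·0.7616²/(2·9.81) = 3.733 m

h_f ≈ 3.73 m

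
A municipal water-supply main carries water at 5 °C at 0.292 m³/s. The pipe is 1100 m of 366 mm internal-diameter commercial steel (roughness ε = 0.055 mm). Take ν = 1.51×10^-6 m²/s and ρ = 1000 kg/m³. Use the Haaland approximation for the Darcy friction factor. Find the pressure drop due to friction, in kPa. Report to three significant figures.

V = 4Q/(πD²) = 4·0.292/(π·0.366²) = 2.775 m/s
Re = VD/ν = 2.775·0.366/1.51×10^-6 = 6.73×10^5 → turbulent
ε/D = 0.055/366 = 1.50×10^-4
Haaland: f = 0.01442
h_f = f(L/D)V²/(2g) = 0.01442·(1100/0.366)·2.775²/(2·9.81) = 17.01 m
Δp = ρg·h_f = 1000·9.81·17.01 = 166.9 kPa

Δp ≈ 167 kPa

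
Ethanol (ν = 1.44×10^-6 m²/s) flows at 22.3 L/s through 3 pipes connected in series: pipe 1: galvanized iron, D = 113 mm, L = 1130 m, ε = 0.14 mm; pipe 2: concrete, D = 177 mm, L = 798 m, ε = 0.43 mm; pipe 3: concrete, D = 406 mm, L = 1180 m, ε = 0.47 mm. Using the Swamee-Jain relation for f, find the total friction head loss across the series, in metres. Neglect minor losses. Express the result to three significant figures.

Pipe 1: V = 2.224 m/s, Re = 1.74×10^5, ε/D = 0.00124, f = 0.02225, h_1 = f(L/D)V²/2g = 56.08 m
Pipe 2: V = 0.9063 m/s, Re = 1.11×10^5, ε/D = 0.00243, f = 0.02626, h_2 = f(L/D)V²/2g = 4.956 m
Pipe 3: V = 0.1723 m/s, Re = 4.86×10^4, ε/D = 0.00116, f = 0.02472, h_3 = f(L/D)V²/2g = 0.1087 m
Series → Q common, losses add: H = Σh = 61.14 m

H ≈ 61.1 m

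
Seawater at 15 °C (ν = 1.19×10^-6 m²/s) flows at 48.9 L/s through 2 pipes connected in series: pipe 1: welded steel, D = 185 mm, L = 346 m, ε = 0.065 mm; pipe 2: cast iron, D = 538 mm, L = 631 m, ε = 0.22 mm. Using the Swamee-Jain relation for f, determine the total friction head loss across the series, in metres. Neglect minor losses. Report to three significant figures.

Pipe 1: V = 1.819 m/s, Re = 2.83×10^5, ε/D = 3.51×10^-4, f = 0.01750, h_1 = f(L/D)V²/2g = 5.521 m
Pipe 2: V = 0.2151 m/s, Re = 9.73×10^4, ε/D = 4.09×10^-4, f = 0.02009, h_2 = f(L/D)V²/2g = 0.05556 m
Series → Q common, losses add: H = Σh = 5.577 m

H ≈ 5.58 m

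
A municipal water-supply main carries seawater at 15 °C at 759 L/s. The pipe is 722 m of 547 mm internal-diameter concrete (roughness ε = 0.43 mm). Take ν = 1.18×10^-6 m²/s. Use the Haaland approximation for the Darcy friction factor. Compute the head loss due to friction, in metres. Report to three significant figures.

V = 4Q/(πD²) = 4·0.759/(π·0.547²) = 3.230 m/s
Re = VD/ν = 3.230·0.547/1.18×10^-6 = 1.50×10^6 → turbulent
ε/D = 0.43/547 = 7.86×10^-4
Haaland: f = 0.01878
h_f = f(L/D)V²/(2g) = 0.01878·(722/0.547)·3.230²/(2·9.81) = 13.18 m

h_f ≈ 13.2 m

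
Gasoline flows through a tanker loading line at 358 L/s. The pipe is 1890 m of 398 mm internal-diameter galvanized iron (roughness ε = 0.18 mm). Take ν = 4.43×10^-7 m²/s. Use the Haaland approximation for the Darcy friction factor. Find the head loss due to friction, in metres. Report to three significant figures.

h_f ≈ 33.2 m

V = 4Q/(πD²) = 4·0.358/(π·0.398²) = 2.878 m/s
Re = VD/ν = 2.878·0.398/4.43×10^-7 = 2.59×10^6 → turbulent
ε/D = 0.18/398 = 4.52×10^-4
Haaland: f = 0.01655
h_f = f(L/D)V²/(2g) = 0.01655·(1890/0.398)·2.878²/(2·9.81) = 33.17 m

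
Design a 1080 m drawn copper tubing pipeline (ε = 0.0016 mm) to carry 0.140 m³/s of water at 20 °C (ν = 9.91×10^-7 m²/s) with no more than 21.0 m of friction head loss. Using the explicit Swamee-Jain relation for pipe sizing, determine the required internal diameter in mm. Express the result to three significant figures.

D ≈ 256 mm

Swamee-Jain (Type III): D = 0.66·[ε^1.25·(LQ²/(gh_f))^4.75 + ν·Q^9.4·(L/(gh_f))^5.2]^0.04
LQ²/(gh_f) = 0.1028; L/(gh_f) = 5.242
Term 1 = ε^1.25·(…)^4.75 = 1.15×10^-12; Term 2 = ν·Q^9.4·(…)^5.2 = 5.14×10^-11
D = 0.66·(1.15×10^-12 + 5.14×10^-11)^0.04 = 0.2561 m = 256 mm
Check: V = 2.72 m/s, Re = 7.02×10^5, f = 0.01245, h_f = 19.8 m ≈ 21.0 m ✓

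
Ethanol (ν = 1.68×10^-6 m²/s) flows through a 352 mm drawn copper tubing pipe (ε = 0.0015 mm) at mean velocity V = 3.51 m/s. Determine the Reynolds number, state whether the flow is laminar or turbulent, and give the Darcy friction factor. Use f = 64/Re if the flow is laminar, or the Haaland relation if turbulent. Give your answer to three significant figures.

Re = VD/ν = 3.510·0.352/1.68×10^-6 = 7.35×10^5
Re > 4000 → turbulent; ε/D = 4.26×10^-6
Haaland: f = 0.01227

Re ≈ 7.35×10^5; turbulent; f ≈ 0.0123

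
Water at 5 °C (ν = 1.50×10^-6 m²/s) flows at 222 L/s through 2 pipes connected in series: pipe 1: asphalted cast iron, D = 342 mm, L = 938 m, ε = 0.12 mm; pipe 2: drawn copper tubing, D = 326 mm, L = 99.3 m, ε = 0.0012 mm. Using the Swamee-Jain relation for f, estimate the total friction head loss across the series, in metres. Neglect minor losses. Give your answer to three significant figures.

H ≈ 15.0 m

Pipe 1: V = 2.417 m/s, Re = 5.51×10^5, ε/D = 3.51×10^-4, f = 0.01666, h_1 = f(L/D)V²/2g = 13.61 m
Pipe 2: V = 2.660 m/s, Re = 5.78×10^5, ε/D = 3.68×10^-6, f = 0.01282, h_2 = f(L/D)V²/2g = 1.408 m
Series → Q common, losses add: H = Σh = 15.01 m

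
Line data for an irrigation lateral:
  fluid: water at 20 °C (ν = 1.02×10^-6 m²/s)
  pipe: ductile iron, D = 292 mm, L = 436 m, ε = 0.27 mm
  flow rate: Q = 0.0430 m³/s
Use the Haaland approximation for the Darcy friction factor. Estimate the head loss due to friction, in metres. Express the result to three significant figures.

h_f ≈ 0.650 m

V = 4Q/(πD²) = 4·0.0430/(π·0.292²) = 0.6421 m/s
Re = VD/ν = 0.6421·0.292/1.02×10^-6 = 1.84×10^5 → turbulent
ε/D = 0.27/292 = 9.25×10^-4
Haaland: f = 0.02071
h_f = f(L/D)V²/(2g) = 0.02071·(436/0.292)·0.6421²/(2·9.81) = 0.6498 m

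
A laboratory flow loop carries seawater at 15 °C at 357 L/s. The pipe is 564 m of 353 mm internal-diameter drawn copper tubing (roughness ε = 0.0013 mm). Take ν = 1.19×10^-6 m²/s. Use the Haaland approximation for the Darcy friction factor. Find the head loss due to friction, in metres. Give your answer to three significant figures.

V = 4Q/(πD²) = 4·0.357/(π·0.353²) = 3.648 m/s
Re = VD/ν = 3.648·0.353/1.19×10^-6 = 1.08×10^6 → turbulent
ε/D = 0.0013/353 = 3.68×10^-6
Haaland: f = 0.01150
h_f = f(L/D)V²/(2g) = 0.01150·(564/0.353)·3.648²/(2·9.81) = 12.46 m

h_f ≈ 12.5 m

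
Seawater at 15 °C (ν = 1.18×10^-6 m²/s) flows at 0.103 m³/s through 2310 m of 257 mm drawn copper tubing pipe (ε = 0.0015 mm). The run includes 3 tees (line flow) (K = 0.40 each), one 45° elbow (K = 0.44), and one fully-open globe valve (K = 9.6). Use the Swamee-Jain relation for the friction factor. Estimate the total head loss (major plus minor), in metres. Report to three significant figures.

V = 4Q/(πD²) = 1.986 m/s; V²/2g = 0.2009 m
Re = 4.32×10^5, ε/D = 5.84×10^-6 → f = 0.01352 (Swamee-Jain)
Major: h_f = f(L/D)·V²/2g = 0.01352·8988·0.2009 = 24.43 m
Minor: ΣK = 11.2; h_m = ΣK·V²/2g = 2.259 m
Total H_L = 24.43 + 2.259 = 26.68 m

H_L ≈ 26.7 m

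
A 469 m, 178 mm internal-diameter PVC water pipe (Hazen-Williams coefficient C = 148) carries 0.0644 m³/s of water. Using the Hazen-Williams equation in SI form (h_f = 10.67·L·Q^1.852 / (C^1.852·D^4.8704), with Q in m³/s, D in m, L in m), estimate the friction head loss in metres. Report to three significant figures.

h_f ≈ 13.3 m

h_f = 10.67·469·0.0644^1.852 / (148^1.852·0.178^4.8704) = 13.33 m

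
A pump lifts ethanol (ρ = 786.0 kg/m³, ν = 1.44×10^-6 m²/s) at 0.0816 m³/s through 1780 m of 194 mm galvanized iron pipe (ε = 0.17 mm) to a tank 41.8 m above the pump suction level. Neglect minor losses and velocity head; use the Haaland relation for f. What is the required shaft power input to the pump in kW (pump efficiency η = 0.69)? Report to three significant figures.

P_shaft ≈ 103 kW

V = 4Q/(πD²) = 2.761 m/s; Re = 3.72×10^5; ε/D = 8.76×10^-4; f = 0.01982
h_f = f(L/D)V²/2g = 70.62 m
Total head H = z + h_f = 41.8 + 70.62 = 112.4 m
P_hyd = ρgQH = 786.0·9.81·0.0816·112.4 = 70.73 kW
P_shaft = P_hyd/η = 70.73/0.69 = 102.5 kW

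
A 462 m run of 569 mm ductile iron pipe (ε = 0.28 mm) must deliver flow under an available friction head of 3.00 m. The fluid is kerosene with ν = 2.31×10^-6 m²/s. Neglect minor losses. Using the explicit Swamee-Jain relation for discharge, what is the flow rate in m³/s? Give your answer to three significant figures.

Swamee-Jain (Type II): Q = -0.965·√(gD⁵h_f/L)·ln[ε/(3.7D) + √(3.17ν²L/(gD³h_f))]
√(gD⁵h_f/L) = √(9.81·0.569⁵·3.00/462) = 0.06164
ε/(3.7D) = 1.33×10^-4; √(3.17ν²L/(gD³h_f)) = 3.80×10^-5
Q = -0.965·0.06164·ln(1.710×10^-4) = 0.5159 m³/s
Check: V = 2.03 m/s, Re = 5.00×10^5, f = 0.01773, h_f = 3.02 m ≈ 3.00 m ✓

Q ≈ 0.516 m³/s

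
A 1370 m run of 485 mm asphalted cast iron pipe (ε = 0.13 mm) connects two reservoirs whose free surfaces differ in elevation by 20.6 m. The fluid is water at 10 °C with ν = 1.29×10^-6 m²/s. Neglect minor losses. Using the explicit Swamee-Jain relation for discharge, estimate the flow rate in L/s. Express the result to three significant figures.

Swamee-Jain (Type II): Q = -0.965·√(gD⁵h_f/L)·ln[ε/(3.7D) + √(3.17ν²L/(gD³h_f))]
√(gD⁵h_f/L) = √(9.81·0.485⁵·20.6/1370) = 0.06292
ε/(3.7D) = 7.24×10^-5; √(3.17ν²L/(gD³h_f)) = 1.77×10^-5
Q = -0.965·0.06292·ln(9.015×10^-5) = 0.5655 m³/s
Check: V = 3.06 m/s, Re = 1.15×10^6, f = 0.01537, h_f = 20.7 m ≈ 20.6 m ✓

Q ≈ 565 L/s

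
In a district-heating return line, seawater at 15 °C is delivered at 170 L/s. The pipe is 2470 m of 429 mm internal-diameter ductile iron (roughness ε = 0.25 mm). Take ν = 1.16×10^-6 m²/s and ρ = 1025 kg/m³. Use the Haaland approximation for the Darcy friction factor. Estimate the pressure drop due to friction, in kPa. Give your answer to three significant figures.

Δp ≈ 74.2 kPa

V = 4Q/(πD²) = 4·0.170/(π·0.429²) = 1.176 m/s
Re = VD/ν = 1.176·0.429/1.16×10^-6 = 4.35×10^5 → turbulent
ε/D = 0.25/429 = 5.83×10^-4
Haaland: f = 0.01819
h_f = f(L/D)V²/(2g) = 0.01819·(2470/0.429)·1.176²/(2·9.81) = 7.383 m
Δp = ρg·h_f = 1025·9.81·7.383 = 74.24 kPa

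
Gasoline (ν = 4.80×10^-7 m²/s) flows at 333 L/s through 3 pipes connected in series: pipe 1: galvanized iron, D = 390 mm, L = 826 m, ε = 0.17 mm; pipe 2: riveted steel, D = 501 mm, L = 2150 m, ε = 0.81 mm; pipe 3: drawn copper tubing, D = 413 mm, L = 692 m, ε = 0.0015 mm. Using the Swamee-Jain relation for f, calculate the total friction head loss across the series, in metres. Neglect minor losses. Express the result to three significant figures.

Pipe 1: V = 2.788 m/s, Re = 2.26×10^6, ε/D = 4.36×10^-4, f = 0.01652, h_1 = f(L/D)V²/2g = 13.86 m
Pipe 2: V = 1.689 m/s, Re = 1.76×10^6, ε/D = 0.00162, f = 0.02233, h_2 = f(L/D)V²/2g = 13.94 m
Pipe 3: V = 2.486 m/s, Re = 2.14×10^6, ε/D = 3.63×10^-6, f = 0.01040, h_3 = f(L/D)V²/2g = 5.488 m
Series → Q common, losses add: H = Σh = 33.28 m

H ≈ 33.3 m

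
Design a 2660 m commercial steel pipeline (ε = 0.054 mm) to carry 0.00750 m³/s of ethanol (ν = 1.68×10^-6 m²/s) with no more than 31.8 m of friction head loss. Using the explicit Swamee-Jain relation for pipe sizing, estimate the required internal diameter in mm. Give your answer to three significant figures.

D ≈ 98.1 mm

Swamee-Jain (Type III): D = 0.66·[ε^1.25·(LQ²/(gh_f))^4.75 + ν·Q^9.4·(L/(gh_f))^5.2]^0.04
LQ²/(gh_f) = 4.796×10^-4; L/(gh_f) = 8.527
Term 1 = ε^1.25·(…)^4.75 = 7.94×10^-22; Term 2 = ν·Q^9.4·(…)^5.2 = 1.23×10^-21
D = 0.66·(7.94×10^-22 + 1.23×10^-21)^0.04 = 0.09813 m = 98.1 mm
Check: V = 0.992 m/s, Re = 5.79×10^4, f = 0.02226, h_f = 30.2 m ≈ 31.8 m ✓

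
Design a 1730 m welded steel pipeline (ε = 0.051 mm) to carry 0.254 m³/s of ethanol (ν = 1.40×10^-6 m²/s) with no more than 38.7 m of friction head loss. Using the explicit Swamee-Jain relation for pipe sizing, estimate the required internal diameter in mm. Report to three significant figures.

D ≈ 326 mm

Swamee-Jain (Type III): D = 0.66·[ε^1.25·(LQ²/(gh_f))^4.75 + ν·Q^9.4·(L/(gh_f))^5.2]^0.04
LQ²/(gh_f) = 0.2940; L/(gh_f) = 4.557
Term 1 = ε^1.25·(…)^4.75 = 1.29×10^-8; Term 2 = ν·Q^9.4·(…)^5.2 = 9.48×10^-9
D = 0.66·(1.29×10^-8 + 9.48×10^-9)^0.04 = 0.3262 m = 326 mm
Check: V = 3.04 m/s, Re = 7.08×10^5, f = 0.01463, h_f = 36.5 m ≈ 38.7 m ✓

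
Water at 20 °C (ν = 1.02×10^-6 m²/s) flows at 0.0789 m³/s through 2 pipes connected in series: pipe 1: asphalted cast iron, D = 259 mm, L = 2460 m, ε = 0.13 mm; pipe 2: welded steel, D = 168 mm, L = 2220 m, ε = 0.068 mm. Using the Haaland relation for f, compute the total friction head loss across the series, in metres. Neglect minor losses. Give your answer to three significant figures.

H ≈ 163 m

Pipe 1: V = 1.498 m/s, Re = 3.80×10^5, ε/D = 5.02×10^-4, f = 0.01783, h_1 = f(L/D)V²/2g = 19.36 m
Pipe 2: V = 3.559 m/s, Re = 5.86×10^5, ε/D = 4.05×10^-4, f = 0.01681, h_2 = f(L/D)V²/2g = 143.4 m
Series → Q common, losses add: H = Σh = 162.8 m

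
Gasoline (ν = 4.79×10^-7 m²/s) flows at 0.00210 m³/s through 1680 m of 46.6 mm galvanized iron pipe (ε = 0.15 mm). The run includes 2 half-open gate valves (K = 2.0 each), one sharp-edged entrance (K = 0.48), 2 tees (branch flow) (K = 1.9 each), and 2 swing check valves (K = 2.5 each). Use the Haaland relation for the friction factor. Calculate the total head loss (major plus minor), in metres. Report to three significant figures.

V = 4Q/(πD²) = 1.231 m/s; V²/2g = 0.07727 m
Re = 1.20×10^5, ε/D = 0.00322 → f = 0.02769 (Haaland)
Major: h_f = f(L/D)·V²/2g = 0.02769·36052·0.07727 = 77.13 m
Minor: ΣK = 13.3; h_m = ΣK·V²/2g = 1.026 m
Total H_L = 77.13 + 1.026 = 78.15 m

H_L ≈ 78.2 m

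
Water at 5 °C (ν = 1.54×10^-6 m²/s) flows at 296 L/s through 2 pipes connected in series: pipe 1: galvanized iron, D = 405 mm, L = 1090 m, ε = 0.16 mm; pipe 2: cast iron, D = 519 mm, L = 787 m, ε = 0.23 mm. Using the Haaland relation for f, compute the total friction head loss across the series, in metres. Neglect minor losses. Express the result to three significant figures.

Pipe 1: V = 2.298 m/s, Re = 6.04×10^5, ε/D = 3.95×10^-4, f = 0.01672, h_1 = f(L/D)V²/2g = 12.11 m
Pipe 2: V = 1.399 m/s, Re = 4.72×10^5, ε/D = 4.43×10^-4, f = 0.01726, h_2 = f(L/D)V²/2g = 2.611 m
Series → Q common, losses add: H = Σh = 14.72 m

H ≈ 14.7 m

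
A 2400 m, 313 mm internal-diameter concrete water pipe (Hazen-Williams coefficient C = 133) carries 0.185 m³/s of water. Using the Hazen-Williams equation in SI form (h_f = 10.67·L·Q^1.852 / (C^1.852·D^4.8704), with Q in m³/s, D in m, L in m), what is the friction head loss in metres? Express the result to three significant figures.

h_f ≈ 37.6 m

h_f = 10.67·2400·0.185^1.852 / (133^1.852·0.313^4.8704) = 37.56 m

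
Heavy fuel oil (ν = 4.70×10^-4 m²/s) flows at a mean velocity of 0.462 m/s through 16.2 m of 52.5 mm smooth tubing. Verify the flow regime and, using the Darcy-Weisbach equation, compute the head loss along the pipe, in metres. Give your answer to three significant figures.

h_f ≈ 4.16 m

Re = VD/ν = 0.462·0.05250/4.70×10^-4 = 51.6 → laminar (Re < 2300)
f = 64/Re = 1.240
h_f = f(L/D)V²/(2g) = 1.240·(16.2/0.05250)·0.462²/(2·9.81) = 4.163 m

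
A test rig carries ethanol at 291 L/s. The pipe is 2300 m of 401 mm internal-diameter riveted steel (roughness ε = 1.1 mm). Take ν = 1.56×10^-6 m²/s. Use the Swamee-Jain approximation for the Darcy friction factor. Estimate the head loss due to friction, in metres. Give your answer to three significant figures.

V = 4Q/(πD²) = 4·0.291/(π·0.401²) = 2.304 m/s
Re = VD/ν = 2.304·0.401/1.56×10^-6 = 5.92×10^5 → turbulent
ε/D = 1.1/401 = 0.00274
Swamee-Jain: f = 0.02586
h_f = f(L/D)V²/(2g) = 0.02586·(2300/0.401)·2.304²/(2·9.81) = 40.14 m

h_f ≈ 40.1 m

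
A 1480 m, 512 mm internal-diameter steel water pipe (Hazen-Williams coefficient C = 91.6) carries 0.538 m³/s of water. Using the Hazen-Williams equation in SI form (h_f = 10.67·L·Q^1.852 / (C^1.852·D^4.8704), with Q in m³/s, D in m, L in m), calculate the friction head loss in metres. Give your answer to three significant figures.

h_f ≈ 30.4 m

h_f = 10.67·1480·0.538^1.852 / (91.6^1.852·0.512^4.8704) = 30.37 m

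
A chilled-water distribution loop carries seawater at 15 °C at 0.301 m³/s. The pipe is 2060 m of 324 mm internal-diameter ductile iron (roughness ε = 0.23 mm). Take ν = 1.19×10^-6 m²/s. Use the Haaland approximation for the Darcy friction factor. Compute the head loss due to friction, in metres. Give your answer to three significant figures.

V = 4Q/(πD²) = 4·0.301/(π·0.324²) = 3.651 m/s
Re = VD/ν = 3.651·0.324/1.19×10^-6 = 9.94×10^5 → turbulent
ε/D = 0.23/324 = 7.10×10^-4
Haaland: f = 0.01847
h_f = f(L/D)V²/(2g) = 0.01847·(2060/0.324)·3.651²/(2·9.81) = 79.79 m

h_f ≈ 79.8 m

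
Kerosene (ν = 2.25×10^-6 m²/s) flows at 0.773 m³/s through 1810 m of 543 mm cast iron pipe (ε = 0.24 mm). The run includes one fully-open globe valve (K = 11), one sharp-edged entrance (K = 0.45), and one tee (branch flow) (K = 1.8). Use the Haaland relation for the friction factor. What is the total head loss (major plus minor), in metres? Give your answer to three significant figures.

H_L ≈ 39.5 m

V = 4Q/(πD²) = 3.338 m/s; V²/2g = 0.5679 m
Re = 8.06×10^5, ε/D = 4.42×10^-4 → f = 0.01687 (Haaland)
Major: h_f = f(L/D)·V²/2g = 0.01687·3333·0.5679 = 31.93 m
Minor: ΣK = 13.2; h_m = ΣK·V²/2g = 7.525 m
Total H_L = 31.93 + 7.525 = 39.46 m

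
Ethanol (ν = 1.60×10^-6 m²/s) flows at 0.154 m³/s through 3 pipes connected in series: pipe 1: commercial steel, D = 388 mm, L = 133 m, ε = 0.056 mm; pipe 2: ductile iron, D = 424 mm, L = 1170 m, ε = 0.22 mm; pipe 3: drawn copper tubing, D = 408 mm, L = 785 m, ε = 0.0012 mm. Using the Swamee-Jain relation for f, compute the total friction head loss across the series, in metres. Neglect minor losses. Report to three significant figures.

H ≈ 5.52 m

Pipe 1: V = 1.302 m/s, Re = 3.16×10^5, ε/D = 1.44×10^-4, f = 0.01574, h_1 = f(L/D)V²/2g = 0.4666 m
Pipe 2: V = 1.091 m/s, Re = 2.89×10^5, ε/D = 5.19×10^-4, f = 0.01848, h_2 = f(L/D)V²/2g = 3.093 m
Pipe 3: V = 1.178 m/s, Re = 3.00×10^5, ε/D = 2.94×10^-6, f = 0.01441, h_3 = f(L/D)V²/2g = 1.960 m
Series → Q common, losses add: H = Σh = 5.519 m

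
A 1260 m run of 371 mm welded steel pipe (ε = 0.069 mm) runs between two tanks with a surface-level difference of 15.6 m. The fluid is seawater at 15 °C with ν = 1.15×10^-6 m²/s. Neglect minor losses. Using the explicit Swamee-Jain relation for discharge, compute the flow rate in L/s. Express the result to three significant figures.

Swamee-Jain (Type II): Q = -0.965·√(gD⁵h_f/L)·ln[ε/(3.7D) + √(3.17ν²L/(gD³h_f))]
√(gD⁵h_f/L) = √(9.81·0.371⁵·15.6/1260) = 0.02922
ε/(3.7D) = 5.03×10^-5; √(3.17ν²L/(gD³h_f)) = 2.60×10^-5
Q = -0.965·0.02922·ln(7.626×10^-5) = 0.2673 m³/s
Check: V = 2.47 m/s, Re = 7.98×10^5, f = 0.01483, h_f = 15.7 m ≈ 15.6 m ✓

Q ≈ 267 L/s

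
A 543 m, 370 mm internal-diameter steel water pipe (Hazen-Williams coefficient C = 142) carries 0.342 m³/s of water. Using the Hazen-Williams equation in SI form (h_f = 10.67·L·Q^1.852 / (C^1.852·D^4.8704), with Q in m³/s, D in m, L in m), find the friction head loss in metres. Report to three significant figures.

h_f ≈ 10.4 m

h_f = 10.67·543·0.342^1.852 / (142^1.852·0.370^4.8704) = 10.40 m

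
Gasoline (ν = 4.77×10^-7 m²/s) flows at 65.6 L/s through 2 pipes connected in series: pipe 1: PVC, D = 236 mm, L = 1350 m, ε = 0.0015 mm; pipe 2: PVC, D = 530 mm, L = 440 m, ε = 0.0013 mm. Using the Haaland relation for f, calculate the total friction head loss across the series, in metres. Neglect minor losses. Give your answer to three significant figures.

Pipe 1: V = 1.500 m/s, Re = 7.42×10^5, ε/D = 6.36×10^-6, f = 0.01228, h_1 = f(L/D)V²/2g = 8.052 m
Pipe 2: V = 0.2973 m/s, Re = 3.30×10^5, ε/D = 2.45×10^-6, f = 0.01411, h_2 = f(L/D)V²/2g = 0.05278 m
Series → Q common, losses add: H = Σh = 8.105 m

H ≈ 8.10 m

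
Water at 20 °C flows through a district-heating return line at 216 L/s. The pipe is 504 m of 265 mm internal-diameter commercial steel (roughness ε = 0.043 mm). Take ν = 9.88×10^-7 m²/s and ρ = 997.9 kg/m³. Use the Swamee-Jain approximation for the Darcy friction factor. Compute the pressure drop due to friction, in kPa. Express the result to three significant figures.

V = 4Q/(πD²) = 4·0.216/(π·0.265²) = 3.916 m/s
Re = VD/ν = 3.916·0.265/9.88×10^-7 = 1.05×10^6 → turbulent
ε/D = 0.043/265 = 1.62×10^-4
Swamee-Jain: f = 0.01429
h_f = f(L/D)V²/(2g) = 0.01429·(504/0.265)·3.916²/(2·9.81) = 21.25 m
Δp = ρg·h_f = 997.9·9.81·21.25 = 208.0 kPa

Δp ≈ 208 kPa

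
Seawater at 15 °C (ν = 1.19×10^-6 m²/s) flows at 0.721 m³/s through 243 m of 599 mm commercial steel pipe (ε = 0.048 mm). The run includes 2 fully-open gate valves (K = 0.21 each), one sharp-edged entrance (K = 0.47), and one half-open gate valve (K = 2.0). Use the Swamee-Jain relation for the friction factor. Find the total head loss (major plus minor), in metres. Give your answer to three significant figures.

V = 4Q/(πD²) = 2.559 m/s; V²/2g = 0.3336 m
Re = 1.29×10^6, ε/D = 8.01×10^-5 → f = 0.01292 (Swamee-Jain)
Major: h_f = f(L/D)·V²/2g = 0.01292·405.7·0.3336 = 1.748 m
Minor: ΣK = 2.89; h_m = ΣK·V²/2g = 0.9642 m
Total H_L = 1.748 + 0.9642 = 2.712 m

H_L ≈ 2.71 m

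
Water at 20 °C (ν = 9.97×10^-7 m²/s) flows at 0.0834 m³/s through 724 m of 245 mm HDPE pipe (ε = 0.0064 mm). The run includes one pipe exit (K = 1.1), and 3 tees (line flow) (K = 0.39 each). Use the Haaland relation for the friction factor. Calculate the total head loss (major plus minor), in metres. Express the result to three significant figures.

V = 4Q/(πD²) = 1.769 m/s; V²/2g = 0.1595 m
Re = 4.35×10^5, ε/D = 2.61×10^-5 → f = 0.01368 (Haaland)
Major: h_f = f(L/D)·V²/2g = 0.01368·2955·0.1595 = 6.448 m
Minor: ΣK = 2.27; h_m = ΣK·V²/2g = 0.3621 m
Total H_L = 6.448 + 0.3621 = 6.810 m

H_L ≈ 6.81 m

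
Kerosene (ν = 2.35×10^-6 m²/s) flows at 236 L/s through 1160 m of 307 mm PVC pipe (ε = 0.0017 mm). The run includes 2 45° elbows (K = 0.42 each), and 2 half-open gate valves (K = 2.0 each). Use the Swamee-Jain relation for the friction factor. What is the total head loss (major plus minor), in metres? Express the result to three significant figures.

H_L ≈ 29.1 m

V = 4Q/(πD²) = 3.188 m/s; V²/2g = 0.5181 m
Re = 4.17×10^5, ε/D = 5.54×10^-6 → f = 0.01361 (Swamee-Jain)
Major: h_f = f(L/D)·V²/2g = 0.01361·3779·0.5181 = 26.64 m
Minor: ΣK = 4.84; h_m = ΣK·V²/2g = 2.507 m
Total H_L = 26.64 + 2.507 = 29.15 m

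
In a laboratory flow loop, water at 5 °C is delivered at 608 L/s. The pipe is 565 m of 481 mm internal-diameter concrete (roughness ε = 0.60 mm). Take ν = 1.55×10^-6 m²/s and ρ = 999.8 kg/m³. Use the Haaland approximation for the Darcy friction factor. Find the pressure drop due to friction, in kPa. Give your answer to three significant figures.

Δp ≈ 138 kPa

V = 4Q/(πD²) = 4·0.608/(π·0.481²) = 3.346 m/s
Re = VD/ν = 3.346·0.481/1.55×10^-6 = 1.04×10^6 → turbulent
ε/D = 0.60/481 = 0.00125
Haaland: f = 0.02100
h_f = f(L/D)V²/(2g) = 0.02100·(565/0.481)·3.346²/(2·9.81) = 14.07 m
Δp = ρg·h_f = 999.8·9.81·14.07 = 138.0 kPa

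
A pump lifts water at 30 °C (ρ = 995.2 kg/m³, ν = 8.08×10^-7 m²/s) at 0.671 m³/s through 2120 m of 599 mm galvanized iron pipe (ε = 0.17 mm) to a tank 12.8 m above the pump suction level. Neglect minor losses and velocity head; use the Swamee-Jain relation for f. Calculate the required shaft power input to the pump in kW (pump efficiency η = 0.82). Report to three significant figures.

P_shaft ≈ 227 kW

V = 4Q/(πD²) = 2.381 m/s; Re = 1.77×10^6; ε/D = 2.84×10^-4; f = 0.01529
h_f = f(L/D)V²/2g = 15.64 m
Total head H = z + h_f = 12.8 + 15.64 = 28.44 m
P_hyd = ρgQH = 995.2·9.81·0.671·28.44 = 186.3 kW
P_shaft = P_hyd/η = 186.3/0.82 = 227.2 kW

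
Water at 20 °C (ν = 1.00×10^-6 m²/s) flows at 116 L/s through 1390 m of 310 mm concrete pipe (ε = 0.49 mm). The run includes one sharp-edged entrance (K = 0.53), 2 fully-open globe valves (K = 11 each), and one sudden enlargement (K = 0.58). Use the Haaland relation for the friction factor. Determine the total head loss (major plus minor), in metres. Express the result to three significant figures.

V = 4Q/(πD²) = 1.537 m/s; V²/2g = 0.1204 m
Re = 4.76×10^5, ε/D = 0.00158 → f = 0.02246 (Haaland)
Major: h_f = f(L/D)·V²/2g = 0.02246·4484·0.1204 = 12.13 m
Minor: ΣK = 23.1; h_m = ΣK·V²/2g = 2.782 m
Total H_L = 12.13 + 2.782 = 14.91 m

H_L ≈ 14.9 m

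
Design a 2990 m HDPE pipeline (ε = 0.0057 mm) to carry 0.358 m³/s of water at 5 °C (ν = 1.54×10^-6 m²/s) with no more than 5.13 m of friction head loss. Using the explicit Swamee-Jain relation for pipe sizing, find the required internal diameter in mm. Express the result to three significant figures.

D ≈ 615 mm

Swamee-Jain (Type III): D = 0.66·[ε^1.25·(LQ²/(gh_f))^4.75 + ν·Q^9.4·(L/(gh_f))^5.2]^0.04
LQ²/(gh_f) = 7.615; L/(gh_f) = 59.41
Term 1 = ε^1.25·(…)^4.75 = 0.00429; Term 2 = ν·Q^9.4·(…)^5.2 = 0.165
D = 0.66·(0.00429 + 0.165)^0.04 = 0.6148 m = 615 mm
Check: V = 1.21 m/s, Re = 4.81×10^5, f = 0.01333, h_f = 4.80 m ≈ 5.13 m ✓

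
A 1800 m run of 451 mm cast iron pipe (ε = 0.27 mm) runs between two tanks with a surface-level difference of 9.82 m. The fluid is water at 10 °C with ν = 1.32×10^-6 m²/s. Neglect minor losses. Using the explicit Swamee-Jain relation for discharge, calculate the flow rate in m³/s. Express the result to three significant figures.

Swamee-Jain (Type II): Q = -0.965·√(gD⁵h_f/L)·ln[ε/(3.7D) + √(3.17ν²L/(gD³h_f))]
√(gD⁵h_f/L) = √(9.81·0.451⁵·9.82/1800) = 0.03160
ε/(3.7D) = 1.62×10^-4; √(3.17ν²L/(gD³h_f)) = 3.35×10^-5
Q = -0.965·0.03160·ln(1.953×10^-4) = 0.2604 m³/s
Check: V = 1.63 m/s, Re = 5.57×10^5, f = 0.01828, h_f = 9.89 m ≈ 9.82 m ✓

Q ≈ 0.260 m³/s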